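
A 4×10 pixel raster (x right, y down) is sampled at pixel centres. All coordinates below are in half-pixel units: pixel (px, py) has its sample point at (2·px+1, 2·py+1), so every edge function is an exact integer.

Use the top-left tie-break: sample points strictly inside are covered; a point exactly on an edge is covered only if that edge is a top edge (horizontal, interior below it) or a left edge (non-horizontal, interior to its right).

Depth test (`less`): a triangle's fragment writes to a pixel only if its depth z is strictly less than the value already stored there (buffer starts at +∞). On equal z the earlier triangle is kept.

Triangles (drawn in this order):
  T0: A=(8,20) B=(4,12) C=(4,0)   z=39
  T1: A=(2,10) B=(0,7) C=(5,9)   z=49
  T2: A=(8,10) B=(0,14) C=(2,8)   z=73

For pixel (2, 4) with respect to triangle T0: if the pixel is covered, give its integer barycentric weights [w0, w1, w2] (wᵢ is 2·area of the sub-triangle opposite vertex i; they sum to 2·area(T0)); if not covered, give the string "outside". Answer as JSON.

T0:
  2·area = 48
  edge (8, 20)→(4, 12): d=(-4,-8) top-left  bias=+0
  edge (4, 12)→(4, 0): d=(0,-12) top-left  bias=+0
  edge (4, 0)→(8, 20): d=(4,20) right/bottom  bias=-1
    (2,2)@(5, 5): e=[36,12,0] → .  [on edge]
    (2,3)@(5, 7): e=[28,12,8] → X
    (3,3)@(7, 7): e=[44,36,-32] → .
    (2,4)@(5, 9): e=[20,12,16] → X
    (3,4)@(7, 9): e=[36,36,-24] → .
    (2,5)@(5, 11): e=[12,12,24] → X
    (3,5)@(7, 11): e=[28,36,-16] → .
    (2,6)@(5, 13): e=[4,12,32] → X
    (3,6)@(7, 13): e=[20,36,-8] → .
    (2,7)@(5, 15): e=[-4,12,40] → .
    (3,7)@(7, 15): e=[12,36,0] → .  [on edge]
    (3,8)@(7, 17): e=[4,36,8] → X
  covered (5 px):
    . . . .
    . . . .
    . . . .
    . . X .
    . . X .
    . . X .
    . . X .
    . . . .
    . . . X
    . . . .
T1:
  2·area = 11
  edge (2, 10)→(0, 7): d=(-2,-3) top-left  bias=+0
  edge (0, 7)→(5, 9): d=(5,2) right/bottom  bias=-1
  edge (5, 9)→(2, 10): d=(-3,1) right/bottom  bias=-1
    (1,4)@(3, 9): e=[5,4,2] → X
    (2,4)@(5, 9): e=[11,0,0] → .  [on edge]
    (1,5)@(3, 11): e=[1,14,-4] → .
  covered (1 px):
    . . . .
    . . . .
    . . . .
    . . . .
    . X . .
    . . . .
    . . . .
    . . . .
    . . . .
    . . . .
T2:
  2·area = 40
  edge (8, 10)→(0, 14): d=(-8,4) right/bottom  bias=-1
  edge (0, 14)→(2, 8): d=(2,-6) top-left  bias=+0
  edge (2, 8)→(8, 10): d=(6,2) right/bottom  bias=-1
    (1,2)@(3, 5): e=[60,0,-20] → .  [on edge]
    (1,4)@(3, 9): e=[28,8,4] → X
    (2,4)@(5, 9): e=[20,20,0] → .  [on edge]
    (0,5)@(1, 11): e=[20,0,20] → X  [on edge]
    (2,5)@(5, 11): e=[4,24,12] → X
    (3,5)@(7, 11): e=[-4,36,8] → .
    (0,6)@(1, 13): e=[4,4,32] → X
    (1,6)@(3, 13): e=[-4,16,28] → .
    (2,6)@(5, 13): e=[-12,28,24] → .
    (0,7)@(1, 15): e=[-12,8,44] → .
  covered (5 px):
    . . . .
    . . . .
    . . . .
    . . . .
    . X . .
    X X X .
    X . . .
    . . . .
    . . . .
    . . . .

Final: [12,16,20]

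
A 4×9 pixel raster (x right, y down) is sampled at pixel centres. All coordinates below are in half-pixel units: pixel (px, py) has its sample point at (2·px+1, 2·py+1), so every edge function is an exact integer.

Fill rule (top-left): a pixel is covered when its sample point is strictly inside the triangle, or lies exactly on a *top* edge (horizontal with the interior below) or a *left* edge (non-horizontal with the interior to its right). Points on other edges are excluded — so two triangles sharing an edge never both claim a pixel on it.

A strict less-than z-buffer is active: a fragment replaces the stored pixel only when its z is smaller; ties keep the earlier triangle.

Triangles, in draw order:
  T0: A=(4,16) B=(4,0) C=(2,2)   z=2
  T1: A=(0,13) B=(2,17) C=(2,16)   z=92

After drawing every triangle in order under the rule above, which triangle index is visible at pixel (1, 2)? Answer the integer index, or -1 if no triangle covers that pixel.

T0:
  2·area = 32  (B↔C swapped to make it positive)
  edge (4, 16)→(2, 2): d=(-2,-14) top-left  bias=+0
  edge (2, 2)→(4, 0): d=(2,-2) top-left  bias=+0
  edge (4, 0)→(4, 16): d=(0,16) right/bottom  bias=-1
    (1,0)@(3, 1): e=[16,0,16] → █  [on edge]
    (2,0)@(5, 1): e=[44,4,-16] → ·
    (0,1)@(1, 3): e=[-16,0,48] → ·  [on edge]
    (1,1)@(3, 3): e=[12,4,16] → █
    (2,1)@(5, 3): e=[40,8,-16] → ·
    (1,2)@(3, 5): e=[8,8,16] → █
    (2,2)@(5, 5): e=[36,12,-16] → ·
    (1,3)@(3, 7): e=[4,12,16] → █
    (2,3)@(5, 7): e=[32,16,-16] → ·
    (1,4)@(3, 9): e=[0,16,16] → █  [on edge]
    (2,4)@(5, 9): e=[28,20,-16] → ·
    (1,5)@(3, 11): e=[-4,20,16] → ·
  covered (5 px):
    · █ · ·
    · █ · ·
    · █ · ·
    · █ · ·
    · █ · ·
    · · · ·
    · · · ·
    · · · ·
    · · · ·
T1:
  2·area = 2  (B↔C swapped to make it positive)
  edge (0, 13)→(2, 16): d=(2,3) right/bottom  bias=-1
  edge (2, 16)→(2, 17): d=(0,1) right/bottom  bias=-1
  edge (2, 17)→(0, 13): d=(-2,-4) top-left  bias=+0
    (0,7)@(1, 15): e=[1,1,0] → █  [on edge]
    (1,7)@(3, 15): e=[-5,-1,8] → ·
    (0,8)@(1, 17): e=[5,1,-4] → ·
  covered (1 px):
    · · · ·
    · · · ·
    · · · ·
    · · · ·
    · · · ·
    · · · ·
    · · · ·
    █ · · ·
    · · · ·

Z-buffer (winner per pixel, '.' = empty):
  . 0 . .
  . 0 . .
  . 0 . .
  . 0 . .
  . 0 . .
  . . . .
  . . . .
  1 . . .
  . . . .

Result: 0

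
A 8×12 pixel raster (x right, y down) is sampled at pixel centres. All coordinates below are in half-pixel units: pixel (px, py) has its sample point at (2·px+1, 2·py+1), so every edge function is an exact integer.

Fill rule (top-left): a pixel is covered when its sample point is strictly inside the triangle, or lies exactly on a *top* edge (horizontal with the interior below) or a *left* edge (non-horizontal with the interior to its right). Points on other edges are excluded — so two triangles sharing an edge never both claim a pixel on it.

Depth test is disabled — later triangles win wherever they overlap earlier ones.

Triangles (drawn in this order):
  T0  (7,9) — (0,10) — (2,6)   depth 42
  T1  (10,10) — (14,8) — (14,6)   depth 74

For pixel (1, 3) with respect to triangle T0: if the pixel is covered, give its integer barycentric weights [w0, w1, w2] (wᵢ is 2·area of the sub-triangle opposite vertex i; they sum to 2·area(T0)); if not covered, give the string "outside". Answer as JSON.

T0:
  2·area = 26
  edge (7, 9)→(0, 10): d=(-7,1) right/bottom  bias=-1
  edge (0, 10)→(2, 6): d=(2,-4) top-left  bias=+0
  edge (2, 6)→(7, 9): d=(5,3) right/bottom  bias=-1
    (1,3)@(3, 7): e=[18,6,2] → #
    (2,3)@(5, 7): e=[16,14,-4] → ·
    (0,4)@(1, 9): e=[6,2,18] → #
    (2,4)@(5, 9): e=[2,18,6] → #
    (3,4)@(7, 9): e=[0,26,0] → ·  [on edge]
    (0,5)@(1, 11): e=[-8,6,28] → ·
    (1,5)@(3, 11): e=[-10,14,22] → ·
    (2,5)@(5, 11): e=[-12,22,16] → ·
  covered (4 px):
    · · · · · · · ·
    · · · · · · · ·
    · · · · · · · ·
    · # · · · · · ·
    # # # · · · · ·
    · · · · · · · ·
    · · · · · · · ·
    · · · · · · · ·
    · · · · · · · ·
    · · · · · · · ·
    · · · · · · · ·
    · · · · · · · ·
T1:
  2·area = 8  (B↔C swapped to make it positive)
  edge (10, 10)→(14, 6): d=(4,-4) top-left  bias=+0
  edge (14, 6)→(14, 8): d=(0,2) right/bottom  bias=-1
  edge (14, 8)→(10, 10): d=(-4,2) right/bottom  bias=-1
    (7,2)@(15, 5): e=[0,-2,10] → ·  [on edge]
    (6,3)@(13, 7): e=[0,2,6] → #  [on edge]
    (7,3)@(15, 7): e=[8,-2,2] → ·
    (5,4)@(11, 9): e=[0,6,2] → #  [on edge]
    (6,4)@(13, 9): e=[8,2,-2] → ·
    (4,5)@(9, 11): e=[0,10,-2] → ·  [on edge]
    (5,5)@(11, 11): e=[8,6,-6] → ·
    (3,6)@(7, 13): e=[0,14,-6] → ·  [on edge]
    (2,7)@(5, 15): e=[0,18,-10] → ·  [on edge]
    (1,8)@(3, 17): e=[0,22,-14] → ·  [on edge]
    (0,9)@(1, 19): e=[0,26,-18] → ·  [on edge]
  covered (2 px):
    · · · · · · · ·
    · · · · · · · ·
    · · · · · · · ·
    · · · · · · # ·
    · · · · · # · ·
    · · · · · · · ·
    · · · · · · · ·
    · · · · · · · ·
    · · · · · · · ·
    · · · · · · · ·
    · · · · · · · ·
    · · · · · · · ·

Result: [6,2,18]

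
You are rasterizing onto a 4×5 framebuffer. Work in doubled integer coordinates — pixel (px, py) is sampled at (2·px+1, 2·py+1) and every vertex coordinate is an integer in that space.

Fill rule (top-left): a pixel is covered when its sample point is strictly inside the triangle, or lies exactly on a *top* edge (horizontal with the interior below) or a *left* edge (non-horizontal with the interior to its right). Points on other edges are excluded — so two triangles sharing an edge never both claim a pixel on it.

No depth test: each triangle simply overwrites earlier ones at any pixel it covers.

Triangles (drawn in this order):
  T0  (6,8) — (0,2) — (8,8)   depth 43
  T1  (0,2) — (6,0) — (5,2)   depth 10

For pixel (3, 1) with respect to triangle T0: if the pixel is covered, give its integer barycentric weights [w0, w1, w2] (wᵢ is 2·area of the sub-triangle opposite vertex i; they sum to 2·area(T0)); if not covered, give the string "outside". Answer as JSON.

T0:
  2·area = 12
  edge (6, 8)→(0, 2): d=(-6,-6) top-left  bias=+0
  edge (0, 2)→(8, 8): d=(8,6) right/bottom  bias=-1
  edge (8, 8)→(6, 8): d=(-2,0) right/bottom  bias=-1
    (0,1)@(1, 3): e=[0,2,10] → #  [on edge]
    (1,1)@(3, 3): e=[12,-10,10] → ·
    (0,2)@(1, 5): e=[-12,18,6] → ·
    (1,2)@(3, 5): e=[0,6,6] → #  [on edge]
    (2,2)@(5, 5): e=[12,-6,6] → ·
    (1,3)@(3, 7): e=[-12,22,2] → ·
    (2,3)@(5, 7): e=[0,10,2] → #  [on edge]
    (3,3)@(7, 7): e=[12,-2,2] → ·
    (2,4)@(5, 9): e=[-12,26,-2] → ·
    (3,4)@(7, 9): e=[0,14,-2] → ·  [on edge]
  covered (3 px):
    · · · ·
    # · · ·
    · # · ·
    · · # ·
    · · · ·
T1:
  2·area = 10
  edge (0, 2)→(6, 0): d=(6,-2) top-left  bias=+0
  edge (6, 0)→(5, 2): d=(-1,2) right/bottom  bias=-1
  edge (5, 2)→(0, 2): d=(-5,0) right/bottom  bias=-1
    (1,0)@(3, 1): e=[0,5,5] → #  [on edge]
    (2,0)@(5, 1): e=[4,1,5] → #
    (3,0)@(7, 1): e=[8,-3,5] → ·
    (1,1)@(3, 3): e=[12,3,-5] → ·
    (2,1)@(5, 3): e=[16,-1,-5] → ·
  covered (2 px):
    · # # ·
    · · · ·
    · · · ·
    · · · ·
    · · · ·

Final: "outside"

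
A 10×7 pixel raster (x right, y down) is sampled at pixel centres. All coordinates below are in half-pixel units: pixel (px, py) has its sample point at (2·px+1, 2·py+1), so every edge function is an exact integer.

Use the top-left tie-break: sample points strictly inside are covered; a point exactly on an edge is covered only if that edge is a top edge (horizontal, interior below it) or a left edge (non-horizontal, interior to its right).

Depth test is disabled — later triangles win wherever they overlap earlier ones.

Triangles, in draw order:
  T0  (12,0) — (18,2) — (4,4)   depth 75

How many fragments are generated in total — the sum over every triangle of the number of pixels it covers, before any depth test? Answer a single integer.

T0:
  2·area = 40
  edge (12, 0)→(18, 2): d=(6,2) right/bottom  bias=-1
  edge (18, 2)→(4, 4): d=(-14,2) right/bottom  bias=-1
  edge (4, 4)→(12, 0): d=(8,-4) top-left  bias=+0
    (5,0)@(11, 1): e=[8,28,4] → X
    (6,0)@(13, 1): e=[4,24,12] → X
    (7,0)@(15, 1): e=[0,20,20] → .  [on edge]
    (3,1)@(7, 3): e=[28,8,4] → X
    (4,1)@(9, 3): e=[24,4,12] → X
    (5,1)@(11, 3): e=[20,0,20] → .  [on edge]
    (6,1)@(13, 3): e=[16,-4,28] → .
    (3,2)@(7, 5): e=[40,-20,20] → .
    (4,2)@(9, 5): e=[36,-24,28] → .
  covered (4 px):
    . . . . . X X . . .
    . . . X X . . . . .
    . . . . . . . . . .
    . . . . . . . . . .
    . . . . . . . . . .
    . . . . . . . . . .
    . . . . . . . . . .

Result: 4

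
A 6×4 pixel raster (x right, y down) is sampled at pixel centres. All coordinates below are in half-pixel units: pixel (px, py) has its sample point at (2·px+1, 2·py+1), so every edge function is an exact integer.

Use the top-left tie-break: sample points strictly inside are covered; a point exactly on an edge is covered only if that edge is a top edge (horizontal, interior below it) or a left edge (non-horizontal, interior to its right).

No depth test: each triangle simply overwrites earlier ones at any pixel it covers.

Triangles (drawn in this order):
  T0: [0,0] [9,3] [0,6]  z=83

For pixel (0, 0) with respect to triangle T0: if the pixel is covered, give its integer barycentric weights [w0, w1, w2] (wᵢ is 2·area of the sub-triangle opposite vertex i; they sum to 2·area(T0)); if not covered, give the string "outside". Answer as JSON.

T0:
  2·area = 54
  edge (0, 0)→(9, 3): d=(9,3) right/bottom  bias=-1
  edge (9, 3)→(0, 6): d=(-9,3) right/bottom  bias=-1
  edge (0, 6)→(0, 0): d=(0,-6) top-left  bias=+0
    (0,0)@(1, 1): e=[6,42,6] → █
    (1,0)@(3, 1): e=[0,36,18] → ·  [on edge]
    (0,1)@(1, 3): e=[24,24,6] → █
    (1,1)@(3, 3): e=[18,18,18] → █
    (2,1)@(5, 3): e=[12,12,30] → █
    (3,1)@(7, 3): e=[6,6,42] → █
    (4,1)@(9, 3): e=[0,0,54] → ·  [on edge]
    (0,2)@(1, 5): e=[42,6,6] → █
    (1,2)@(3, 5): e=[36,0,18] → ·  [on edge]
    (2,2)@(5, 5): e=[30,-6,30] → ·
    (3,2)@(7, 5): e=[24,-12,42] → ·
    (0,3)@(1, 7): e=[60,-12,6] → ·
  covered (6 px):
    █ · · · · ·
    █ █ █ █ · ·
    █ · · · · ·
    · · · · · ·

Result: [42,6,6]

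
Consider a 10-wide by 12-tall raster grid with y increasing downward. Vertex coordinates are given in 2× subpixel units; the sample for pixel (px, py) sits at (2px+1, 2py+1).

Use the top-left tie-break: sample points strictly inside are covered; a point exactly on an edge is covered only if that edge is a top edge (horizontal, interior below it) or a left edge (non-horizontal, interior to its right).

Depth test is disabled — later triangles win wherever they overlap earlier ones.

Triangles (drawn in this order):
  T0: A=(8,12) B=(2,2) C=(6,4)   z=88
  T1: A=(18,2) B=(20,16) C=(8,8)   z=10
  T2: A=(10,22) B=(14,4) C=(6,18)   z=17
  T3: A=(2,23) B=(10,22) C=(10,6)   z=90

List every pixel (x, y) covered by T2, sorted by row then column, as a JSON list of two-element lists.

T0:
  2·area = 28
  edge (8, 12)→(2, 2): d=(-6,-10) top-left  bias=+0
  edge (2, 2)→(6, 4): d=(4,2) right/bottom  bias=-1
  edge (6, 4)→(8, 12): d=(2,8) right/bottom  bias=-1
    (1,1)@(3, 3): e=[4,2,22] → █
    (2,1)@(5, 3): e=[24,-2,6] → ·
    (1,2)@(3, 5): e=[-8,10,26] → ·
    (2,2)@(5, 5): e=[12,6,10] → █
    (3,2)@(7, 5): e=[32,2,-6] → ·
    (2,3)@(5, 7): e=[0,14,14] → █  [on edge]
    (3,3)@(7, 7): e=[20,10,-2] → ·
    (2,4)@(5, 9): e=[-12,22,18] → ·
    (3,4)@(7, 9): e=[8,18,2] → █
    (4,4)@(9, 9): e=[28,14,-14] → ·
    (3,5)@(7, 11): e=[-4,26,6] → ·
    (5,8)@(11, 17): e=[0,42,-14] → ·  [on edge]
  covered (4 px):
    · · · · · · · · · ·
    · █ · · · · · · · ·
    · · █ · · · · · · ·
    · · █ · · · · · · ·
    · · · █ · · · · · ·
    · · · · · · · · · ·
    · · · · · · · · · ·
    · · · · · · · · · ·
    · · · · · · · · · ·
    · · · · · · · · · ·
    · · · · · · · · · ·
    · · · · · · · · · ·
T1:
  2·area = 152
  edge (18, 2)→(20, 16): d=(2,14) right/bottom  bias=-1
  edge (20, 16)→(8, 8): d=(-12,-8) top-left  bias=+0
  edge (8, 8)→(18, 2): d=(10,-6) top-left  bias=+0
    (8,1)@(17, 3): e=[16,132,4] → █
    (9,1)@(19, 3): e=[-12,148,16] → ·
    (6,2)@(13, 5): e=[76,76,0] → █  [on edge]
    (7,2)@(15, 5): e=[48,92,12] → █
    (9,2)@(19, 5): e=[-8,124,36] → ·
    (5,3)@(11, 7): e=[108,36,8] → █
    (9,3)@(19, 7): e=[-4,100,56] → ·
    (5,4)@(11, 9): e=[112,12,28] → █
    (9,4)@(19, 9): e=[0,76,76] → ·  [on edge]
    (1,5)@(3, 11): e=[228,-76,0] → ·  [on edge]
    (5,5)@(11, 11): e=[116,-12,48] → ·
    (6,5)@(13, 11): e=[88,4,60] → █
  covered (19 px):
    · · · · · · · · · ·
    · · · · · · · · █ ·
    · · · · · · █ █ █ ·
    · · · · · █ █ █ █ ·
    · · · · · █ █ █ █ ·
    · · · · · · █ █ █ █
    · · · · · · · · █ █
    · · · · · · · · · █
    · · · · · · · · · ·
    · · · · · · · · · ·
    · · · · · · · · · ·
    · · · · · · · · · ·
T2:
  2·area = 88  (B↔C swapped to make it positive)
  edge (10, 22)→(6, 18): d=(-4,-4) top-left  bias=+0
  edge (6, 18)→(14, 4): d=(8,-14) top-left  bias=+0
  edge (14, 4)→(10, 22): d=(-4,18) right/bottom  bias=-1
    (6,3)@(13, 7): e=[72,10,6] → █
    (7,3)@(15, 7): e=[80,38,-30] → ·
    (6,4)@(13, 9): e=[64,26,-2] → ·
    (5,5)@(11, 11): e=[48,14,26] → █
    (6,5)@(13, 11): e=[56,42,-10] → ·
    (0,6)@(1, 13): e=[0,-110,198] → ·  [on edge]
    (4,6)@(9, 13): e=[32,2,54] → █
    (6,6)@(13, 13): e=[48,58,-18] → ·
    (1,7)@(3, 15): e=[0,-66,154] → ·  [on edge]
    (4,7)@(9, 15): e=[24,18,46] → █
    (6,7)@(13, 15): e=[40,74,-26] → ·
    (2,8)@(5, 17): e=[0,-22,110] → ·  [on edge]
    (3,9)@(7, 19): e=[0,22,66] → █  [on edge]
    (4,10)@(9, 21): e=[0,66,22] → █  [on edge]
    (5,11)@(11, 23): e=[0,110,-22] → ·  [on edge]
  covered (12 px):
    · · · · · · · · · ·
    · · · · · · · · · ·
    · · · · · · · · · ·
    · · · · · · █ · · ·
    · · · · · · · · · ·
    · · · · · █ · · · ·
    · · · · █ █ · · · ·
    · · · · █ █ · · · ·
    · · · █ █ █ · · · ·
    · · · █ █ · · · · ·
    · · · · █ · · · · ·
    · · · · · · · · · ·
T3:
  2·area = 128  (B↔C swapped to make it positive)
  edge (2, 23)→(10, 6): d=(8,-17) top-left  bias=+0
  edge (10, 6)→(10, 22): d=(0,16) right/bottom  bias=-1
  edge (10, 22)→(2, 23): d=(-8,1) right/bottom  bias=-1
    (4,4)@(9, 9): e=[7,16,105] → █
    (5,4)@(11, 9): e=[41,-16,103] → ·
    (4,5)@(9, 11): e=[23,16,89] → █
    (5,5)@(11, 11): e=[57,-16,87] → ·
    (3,6)@(7, 13): e=[5,48,75] → █
    (5,6)@(11, 13): e=[73,-16,71] → ·
    (3,7)@(7, 15): e=[21,48,59] → █
    (5,7)@(11, 15): e=[89,-16,55] → ·
    (2,8)@(5, 17): e=[3,80,45] → █
    (5,8)@(11, 17): e=[105,-16,39] → ·
    (2,9)@(5, 19): e=[19,80,29] → █
    (5,9)@(11, 19): e=[121,-16,23] → ·
  covered (16 px):
    · · · · · · · · · ·
    · · · · · · · · · ·
    · · · · · · · · · ·
    · · · · · · · · · ·
    · · · · █ · · · · ·
    · · · · █ · · · · ·
    · · · █ █ · · · · ·
    · · · █ █ · · · · ·
    · · █ █ █ · · · · ·
    · · █ █ █ · · · · ·
    · █ █ █ █ · · · · ·
    · · · · · · · · · ·

Result: [[6,3],[5,5],[4,6],[5,6],[4,7],[5,7],[3,8],[4,8],[5,8],[3,9],[4,9],[4,10]]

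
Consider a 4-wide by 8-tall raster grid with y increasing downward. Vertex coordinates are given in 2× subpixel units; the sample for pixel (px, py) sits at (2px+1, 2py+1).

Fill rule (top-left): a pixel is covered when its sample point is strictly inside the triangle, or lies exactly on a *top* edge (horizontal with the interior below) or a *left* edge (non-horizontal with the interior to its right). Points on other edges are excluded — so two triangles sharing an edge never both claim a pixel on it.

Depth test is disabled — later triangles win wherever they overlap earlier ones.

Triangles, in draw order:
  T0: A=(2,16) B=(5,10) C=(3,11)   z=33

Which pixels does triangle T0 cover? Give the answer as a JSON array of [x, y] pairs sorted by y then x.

T0:
  2·area = 9  (B↔C swapped to make it positive)
  edge (2, 16)→(3, 11): d=(1,-5) top-left  bias=+0
  edge (3, 11)→(5, 10): d=(2,-1) top-left  bias=+0
  edge (5, 10)→(2, 16): d=(-3,6) right/bottom  bias=-1
    (2,0)@(5, 1): e=[0,-18,27] → .  [on edge]
    (3,4)@(7, 9): e=[18,0,-9] → .  [on edge]
    (1,5)@(3, 11): e=[0,0,9] → X  [on edge]
    (2,5)@(5, 11): e=[10,2,-3] → .
    (1,6)@(3, 13): e=[2,4,3] → X
    (2,6)@(5, 13): e=[12,6,-9] → .
    (1,7)@(3, 15): e=[4,8,-3] → .
  covered (2 px):
    . . . .
    . . . .
    . . . .
    . . . .
    . . . .
    . X . .
    . X . .
    . . . .

Result: [[1,5],[1,6]]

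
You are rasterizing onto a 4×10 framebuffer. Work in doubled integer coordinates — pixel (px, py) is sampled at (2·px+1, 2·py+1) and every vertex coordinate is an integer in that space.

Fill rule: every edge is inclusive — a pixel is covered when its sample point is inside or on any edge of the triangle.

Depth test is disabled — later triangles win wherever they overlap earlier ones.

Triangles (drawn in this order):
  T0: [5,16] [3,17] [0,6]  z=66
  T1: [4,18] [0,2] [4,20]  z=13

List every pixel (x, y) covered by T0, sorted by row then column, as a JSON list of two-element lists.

T0:
  2·area = 25
  edge (5, 16)→(3, 17): d=(-2,1) inclusive
  edge (3, 17)→(0, 6): d=(-3,-11) inclusive
  edge (0, 6)→(5, 16): d=(5,10) inclusive
    (0,4)@(1, 9): e=[18,2,5] → #
    (1,4)@(3, 9): e=[16,24,-15] → ·
    (0,5)@(1, 11): e=[14,-4,15] → ·
    (1,6)@(3, 13): e=[8,12,5] → #
    (2,6)@(5, 13): e=[6,34,-15] → ·
    (1,7)@(3, 15): e=[4,6,15] → #
    (2,7)@(5, 15): e=[2,28,-5] → ·
    (3,7)@(7, 15): e=[0,50,-25] → ·  [on edge]
    (1,8)@(3, 17): e=[0,0,25] → #  [on edge]
    (2,8)@(5, 17): e=[-2,22,5] → ·
    (1,9)@(3, 19): e=[-4,-6,35] → ·
  covered (4 px):
    · · · ·
    · · · ·
    · · · ·
    · · · ·
    # · · ·
    · · · ·
    · # · ·
    · # · ·
    · # · ·
    · · · ·
T1:
  2·area = 8  (B↔C swapped to make it positive)
  edge (4, 18)→(4, 20): d=(0,2) inclusive
  edge (4, 20)→(0, 2): d=(-4,-18) inclusive
  edge (0, 2)→(4, 18): d=(4,16) inclusive
    (1,7)@(3, 15): e=[2,2,4] → #
    (2,7)@(5, 15): e=[-2,38,-28] → ·
    (1,8)@(3, 17): e=[2,-6,12] → ·
  covered (1 px):
    · · · ·
    · · · ·
    · · · ·
    · · · ·
    · · · ·
    · · · ·
    · · · ·
    · # · ·
    · · · ·
    · · · ·

Result: [[0,4],[1,6],[1,7],[1,8]]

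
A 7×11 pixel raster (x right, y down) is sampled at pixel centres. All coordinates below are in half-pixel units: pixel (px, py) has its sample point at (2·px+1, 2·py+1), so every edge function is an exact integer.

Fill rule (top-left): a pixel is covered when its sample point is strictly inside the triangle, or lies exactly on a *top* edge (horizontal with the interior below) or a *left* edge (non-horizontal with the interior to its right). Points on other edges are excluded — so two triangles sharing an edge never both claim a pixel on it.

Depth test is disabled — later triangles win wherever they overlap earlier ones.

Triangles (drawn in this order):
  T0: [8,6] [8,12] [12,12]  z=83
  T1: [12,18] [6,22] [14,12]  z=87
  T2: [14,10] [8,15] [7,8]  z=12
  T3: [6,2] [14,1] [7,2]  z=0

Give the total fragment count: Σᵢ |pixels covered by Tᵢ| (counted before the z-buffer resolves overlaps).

T0:
  2·area = 24  (B↔C swapped to make it positive)
  edge (8, 6)→(12, 12): d=(4,6) right/bottom  bias=-1
  edge (12, 12)→(8, 12): d=(-4,0) right/bottom  bias=-1
  edge (8, 12)→(8, 6): d=(0,-6) top-left  bias=+0
    (4,4)@(9, 9): e=[6,12,6] → #
    (5,4)@(11, 9): e=[-6,12,18] → ·
    (4,5)@(9, 11): e=[14,4,6] → #
    (5,5)@(11, 11): e=[2,4,18] → #
    (6,5)@(13, 11): e=[-10,4,30] → ·
    (4,6)@(9, 13): e=[22,-4,6] → ·
    (5,6)@(11, 13): e=[10,-4,18] → ·
  covered (3 px):
    · · · · · · ·
    · · · · · · ·
    · · · · · · ·
    · · · · · · ·
    · · · · # · ·
    · · · · # # ·
    · · · · · · ·
    · · · · · · ·
    · · · · · · ·
    · · · · · · ·
    · · · · · · ·
T1:
  2·area = 28
  edge (12, 18)→(6, 22): d=(-6,4) right/bottom  bias=-1
  edge (6, 22)→(14, 12): d=(8,-10) top-left  bias=+0
  edge (14, 12)→(12, 18): d=(-2,6) right/bottom  bias=-1
    (6,7)@(13, 15): e=[14,14,0] → ·  [on edge]
    (5,8)@(11, 17): e=[10,10,8] → #
    (6,8)@(13, 17): e=[2,30,-4] → ·
    (4,9)@(9, 19): e=[6,6,16] → #
    (5,9)@(11, 19): e=[-2,26,4] → ·
    (3,10)@(7, 21): e=[2,2,24] → #
    (4,10)@(9, 21): e=[-6,22,12] → ·
    (5,10)@(11, 21): e=[-14,42,0] → ·  [on edge]
  covered (3 px):
    · · · · · · ·
    · · · · · · ·
    · · · · · · ·
    · · · · · · ·
    · · · · · · ·
    · · · · · · ·
    · · · · · · ·
    · · · · · · ·
    · · · · · # ·
    · · · · # · ·
    · · · # · · ·
T2:
  2·area = 47
  edge (14, 10)→(8, 15): d=(-6,5) right/bottom  bias=-1
  edge (8, 15)→(7, 8): d=(-1,-7) top-left  bias=+0
  edge (7, 8)→(14, 10): d=(7,2) right/bottom  bias=-1
    (4,4)@(9, 9): e=[31,13,3] → #
    (5,4)@(11, 9): e=[21,27,-1] → ·
    (4,5)@(9, 11): e=[19,11,17] → #
    (5,5)@(11, 11): e=[9,25,13] → #
    (6,5)@(13, 11): e=[-1,39,9] → ·
    (4,6)@(9, 13): e=[7,9,31] → #
    (5,6)@(11, 13): e=[-3,23,27] → ·
    (4,7)@(9, 15): e=[-5,7,45] → ·
  covered (4 px):
    · · · · · · ·
    · · · · · · ·
    · · · · · · ·
    · · · · · · ·
    · · · · # · ·
    · · · · # # ·
    · · · · # · ·
    · · · · · · ·
    · · · · · · ·
    · · · · · · ·
    · · · · · · ·
T3:
  2·area = 1
  edge (6, 2)→(14, 1): d=(8,-1) top-left  bias=+0
  edge (14, 1)→(7, 2): d=(-7,1) right/bottom  bias=-1
  edge (7, 2)→(6, 2): d=(-1,0) right/bottom  bias=-1
  covered (0 px):
    · · · · · · ·
    · · · · · · ·
    · · · · · · ·
    · · · · · · ·
    · · · · · · ·
    · · · · · · ·
    · · · · · · ·
    · · · · · · ·
    · · · · · · ·
    · · · · · · ·
    · · · · · · ·

Final: 10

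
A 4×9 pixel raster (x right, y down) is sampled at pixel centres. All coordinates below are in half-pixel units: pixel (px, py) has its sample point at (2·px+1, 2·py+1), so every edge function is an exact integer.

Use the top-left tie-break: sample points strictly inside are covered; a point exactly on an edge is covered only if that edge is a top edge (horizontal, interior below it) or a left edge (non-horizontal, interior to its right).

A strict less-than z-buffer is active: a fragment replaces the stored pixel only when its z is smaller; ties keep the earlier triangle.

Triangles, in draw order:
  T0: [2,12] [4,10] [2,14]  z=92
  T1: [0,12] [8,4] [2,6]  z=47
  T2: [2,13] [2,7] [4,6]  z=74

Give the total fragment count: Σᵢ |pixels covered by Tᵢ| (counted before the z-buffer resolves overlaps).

T0:
  2·area = 4
  edge (2, 12)→(4, 10): d=(2,-2) top-left  bias=+0
  edge (4, 10)→(2, 14): d=(-2,4) right/bottom  bias=-1
  edge (2, 14)→(2, 12): d=(0,-2) top-left  bias=+0
    (3,3)@(7, 7): e=[0,-6,10] → ·  [on edge]
    (2,4)@(5, 9): e=[0,-2,6] → ·  [on edge]
    (1,5)@(3, 11): e=[0,2,2] → █  [on edge]
    (2,5)@(5, 11): e=[4,-6,6] → ·
    (0,6)@(1, 13): e=[0,6,-2] → ·  [on edge]
    (1,6)@(3, 13): e=[4,-2,2] → ·
  covered (1 px):
    · · · ·
    · · · ·
    · · · ·
    · · · ·
    · · · ·
    · █ · ·
    · · · ·
    · · · ·
    · · · ·
T1:
  2·area = 32  (B↔C swapped to make it positive)
  edge (0, 12)→(2, 6): d=(2,-6) top-left  bias=+0
  edge (2, 6)→(8, 4): d=(6,-2) top-left  bias=+0
  edge (8, 4)→(0, 12): d=(-8,8) right/bottom  bias=-1
    (1,1)@(3, 3): e=[0,-16,48] → ·  [on edge]
    (2,2)@(5, 5): e=[16,0,16] → █  [on edge]
    (3,2)@(7, 5): e=[28,4,0] → ·  [on edge]
    (1,3)@(3, 7): e=[8,8,16] → █
    (2,3)@(5, 7): e=[20,12,0] → ·  [on edge]
    (0,4)@(1, 9): e=[0,16,16] → █  [on edge]
    (1,4)@(3, 9): e=[12,20,0] → ·  [on edge]
    (0,5)@(1, 11): e=[4,28,0] → ·  [on edge]
  covered (3 px):
    · · · ·
    · · · ·
    · · █ ·
    · █ · ·
    █ · · ·
    · · · ·
    · · · ·
    · · · ·
    · · · ·
T2:
  2·area = 12
  edge (2, 13)→(2, 7): d=(0,-6) top-left  bias=+0
  edge (2, 7)→(4, 6): d=(2,-1) top-left  bias=+0
  edge (4, 6)→(2, 13): d=(-2,7) right/bottom  bias=-1
    (1,3)@(3, 7): e=[6,1,5] → █
    (2,3)@(5, 7): e=[18,3,-9] → ·
    (1,4)@(3, 9): e=[6,5,1] → █
    (2,4)@(5, 9): e=[18,7,-13] → ·
    (1,5)@(3, 11): e=[6,9,-3] → ·
  covered (2 px):
    · · · ·
    · · · ·
    · · · ·
    · █ · ·
    · █ · ·
    · · · ·
    · · · ·
    · · · ·
    · · · ·

Final: 6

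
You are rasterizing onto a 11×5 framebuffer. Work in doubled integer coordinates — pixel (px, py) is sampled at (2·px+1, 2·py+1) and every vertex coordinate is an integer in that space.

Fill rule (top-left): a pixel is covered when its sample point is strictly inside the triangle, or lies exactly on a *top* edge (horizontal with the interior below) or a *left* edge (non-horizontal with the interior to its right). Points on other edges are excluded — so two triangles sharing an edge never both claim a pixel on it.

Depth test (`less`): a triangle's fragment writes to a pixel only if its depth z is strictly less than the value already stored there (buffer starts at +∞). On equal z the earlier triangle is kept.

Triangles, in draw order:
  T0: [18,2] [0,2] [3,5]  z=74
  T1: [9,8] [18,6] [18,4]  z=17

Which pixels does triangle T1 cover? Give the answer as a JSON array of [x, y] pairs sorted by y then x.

T0:
  2·area = 54  (B↔C swapped to make it positive)
  edge (18, 2)→(3, 5): d=(-15,3) right/bottom  bias=-1
  edge (3, 5)→(0, 2): d=(-3,-3) top-left  bias=+0
  edge (0, 2)→(18, 2): d=(18,0) top-left  bias=+0
    (0,1)@(1, 3): e=[36,0,18] → #  [on edge]
    (1,1)@(3, 3): e=[30,6,18] → #
    (2,1)@(5, 3): e=[24,12,18] → #
    (3,1)@(7, 3): e=[18,18,18] → #
    (4,1)@(9, 3): e=[12,24,18] → #
    (5,1)@(11, 3): e=[6,30,18] → #
    (6,1)@(13, 3): e=[0,36,18] → ·  [on edge]
    (0,2)@(1, 5): e=[6,-6,54] → ·
    (1,2)@(3, 5): e=[0,0,54] → ·  [on edge]
    (2,2)@(5, 5): e=[-6,6,54] → ·
    (3,2)@(7, 5): e=[-12,12,54] → ·
    (4,2)@(9, 5): e=[-18,18,54] → ·
    (2,3)@(5, 7): e=[-36,0,90] → ·  [on edge]
    (3,4)@(7, 9): e=[-72,0,126] → ·  [on edge]
  covered (6 px):
    · · · · · · · · · · ·
    # # # # # # · · · · ·
    · · · · · · · · · · ·
    · · · · · · · · · · ·
    · · · · · · · · · · ·
T1:
  2·area = 18  (B↔C swapped to make it positive)
  edge (9, 8)→(18, 4): d=(9,-4) top-left  bias=+0
  edge (18, 4)→(18, 6): d=(0,2) right/bottom  bias=-1
  edge (18, 6)→(9, 8): d=(-9,2) right/bottom  bias=-1
    (8,2)@(17, 5): e=[5,2,11] → #
    (9,2)@(19, 5): e=[13,-2,7] → ·
    (6,3)@(13, 7): e=[7,10,1] → #
    (7,3)@(15, 7): e=[15,6,-3] → ·
    (8,3)@(17, 7): e=[23,2,-7] → ·
    (6,4)@(13, 9): e=[25,10,-17] → ·
  covered (2 px):
    · · · · · · · · · · ·
    · · · · · · · · · · ·
    · · · · · · · · # · ·
    · · · · · · # · · · ·
    · · · · · · · · · · ·

Final: [[8,2],[6,3]]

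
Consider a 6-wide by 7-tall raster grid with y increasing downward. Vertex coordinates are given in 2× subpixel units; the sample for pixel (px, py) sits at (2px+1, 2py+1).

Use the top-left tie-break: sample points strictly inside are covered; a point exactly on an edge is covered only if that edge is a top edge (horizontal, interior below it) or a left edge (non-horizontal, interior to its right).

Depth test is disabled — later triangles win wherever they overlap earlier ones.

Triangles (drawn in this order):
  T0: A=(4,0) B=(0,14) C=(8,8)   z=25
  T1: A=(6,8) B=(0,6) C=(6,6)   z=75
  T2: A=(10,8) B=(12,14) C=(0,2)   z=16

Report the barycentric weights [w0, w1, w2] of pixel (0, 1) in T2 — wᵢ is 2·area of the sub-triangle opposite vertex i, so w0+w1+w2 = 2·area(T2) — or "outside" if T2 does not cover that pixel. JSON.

T0:
  2·area = 88  (B↔C swapped to make it positive)
  edge (4, 0)→(8, 8): d=(4,8) right/bottom  bias=-1
  edge (8, 8)→(0, 14): d=(-8,6) right/bottom  bias=-1
  edge (0, 14)→(4, 0): d=(4,-14) top-left  bias=+0
    (2,1)@(5, 3): e=[4,58,26] → X
    (3,1)@(7, 3): e=[-12,46,54] → .
    (1,2)@(3, 5): e=[28,54,6] → X
    (3,2)@(7, 5): e=[-4,30,62] → .
    (1,3)@(3, 7): e=[36,38,14] → X
    (3,3)@(7, 7): e=[4,14,70] → X
    (4,3)@(9, 7): e=[-12,2,98] → .
    (1,4)@(3, 9): e=[44,22,22] → X
    (3,4)@(7, 9): e=[12,-2,78] → .
    (0,5)@(1, 11): e=[68,18,2] → X
    (2,5)@(5, 11): e=[36,-6,58] → .
    (0,6)@(1, 13): e=[76,2,10] → X
  covered (11 px):
    . . . . . .
    . . X . . .
    . X X . . .
    . X X X . .
    . X X . . .
    X X . . . .
    X . . . . .
T1:
  2·area = 12
  edge (6, 8)→(0, 6): d=(-6,-2) top-left  bias=+0
  edge (0, 6)→(6, 6): d=(6,0) top-left  bias=+0
  edge (6, 6)→(6, 8): d=(0,2) right/bottom  bias=-1
    (1,3)@(3, 7): e=[0,6,6] → X  [on edge]
    (2,3)@(5, 7): e=[4,6,2] → X
    (3,3)@(7, 7): e=[8,6,-2] → .
    (1,4)@(3, 9): e=[-12,18,6] → .
    (2,4)@(5, 9): e=[-8,18,2] → .
    (4,4)@(9, 9): e=[0,18,-6] → .  [on edge]
  covered (2 px):
    . . . . . .
    . . . . . .
    . . . . . .
    . X X . . .
    . . . . . .
    . . . . . .
    . . . . . .
T2:
  2·area = 48
  edge (10, 8)→(12, 14): d=(2,6) right/bottom  bias=-1
  edge (12, 14)→(0, 2): d=(-12,-12) top-left  bias=+0
  edge (0, 2)→(10, 8): d=(10,6) right/bottom  bias=-1
    (0,1)@(1, 3): e=[44,0,4] → X  [on edge]
    (1,1)@(3, 3): e=[32,24,-8] → .
    (0,2)@(1, 5): e=[48,-24,24] → .
    (1,2)@(3, 5): e=[36,0,12] → X  [on edge]
    (2,2)@(5, 5): e=[24,24,0] → .  [on edge]
    (4,2)@(9, 5): e=[0,72,-24] → .  [on edge]
    (1,3)@(3, 7): e=[40,-24,32] → .
    (2,3)@(5, 7): e=[28,0,20] → X  [on edge]
    (3,3)@(7, 7): e=[16,24,8] → X
    (4,3)@(9, 7): e=[4,48,-4] → .
    (2,4)@(5, 9): e=[32,-24,40] → .
    (3,4)@(7, 9): e=[20,0,28] → X  [on edge]
    (4,5)@(9, 11): e=[12,0,36] → X  [on edge]
    (5,5)@(11, 11): e=[0,24,24] → .  [on edge]
    (5,6)@(11, 13): e=[4,0,44] → X  [on edge]
  covered (8 px):
    . . . . . .
    X . . . . .
    . X . . . .
    . . X X . .
    . . . X X .
    . . . . X .
    . . . . . X

Final: [0,4,44]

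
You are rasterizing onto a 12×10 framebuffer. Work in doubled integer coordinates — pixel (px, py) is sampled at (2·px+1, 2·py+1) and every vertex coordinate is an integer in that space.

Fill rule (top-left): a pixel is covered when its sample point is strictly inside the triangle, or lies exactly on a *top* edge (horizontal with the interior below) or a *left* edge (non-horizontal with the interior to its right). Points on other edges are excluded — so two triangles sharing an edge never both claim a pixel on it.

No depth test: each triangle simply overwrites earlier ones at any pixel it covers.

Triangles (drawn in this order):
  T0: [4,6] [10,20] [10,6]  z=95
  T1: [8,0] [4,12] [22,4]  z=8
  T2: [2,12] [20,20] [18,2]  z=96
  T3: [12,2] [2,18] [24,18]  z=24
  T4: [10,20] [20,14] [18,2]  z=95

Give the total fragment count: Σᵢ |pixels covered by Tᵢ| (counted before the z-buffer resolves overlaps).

T0:
  2·area = 84  (B↔C swapped to make it positive)
  edge (4, 6)→(10, 6): d=(6,0) top-left  bias=+0
  edge (10, 6)→(10, 20): d=(0,14) right/bottom  bias=-1
  edge (10, 20)→(4, 6): d=(-6,-14) top-left  bias=+0
    (2,3)@(5, 7): e=[6,70,8] → X
    (3,3)@(7, 7): e=[6,42,36] → X
    (4,3)@(9, 7): e=[6,14,64] → X
    (5,3)@(11, 7): e=[6,-14,92] → .
    (2,4)@(5, 9): e=[18,70,-4] → .
    (3,4)@(7, 9): e=[18,42,24] → X
    (5,4)@(11, 9): e=[18,-14,80] → .
    (3,5)@(7, 11): e=[30,42,12] → X
    (5,5)@(11, 11): e=[30,-14,68] → .
    (3,6)@(7, 13): e=[42,42,0] → X  [on edge]
    (5,6)@(11, 13): e=[42,-14,56] → .
    (3,7)@(7, 15): e=[54,42,-12] → .
  covered (11 px):
    . . . . . . . . . . . .
    . . . . . . . . . . . .
    . . . . . . . . . . . .
    . . X X X . . . . . . .
    . . . X X . . . . . . .
    . . . X X . . . . . . .
    . . . X X . . . . . . .
    . . . . X . . . . . . .
    . . . . X . . . . . . .
    . . . . . . . . . . . .
T1:
  2·area = 184  (B↔C swapped to make it positive)
  edge (8, 0)→(22, 4): d=(14,4) right/bottom  bias=-1
  edge (22, 4)→(4, 12): d=(-18,8) right/bottom  bias=-1
  edge (4, 12)→(8, 0): d=(4,-12) top-left  bias=+0
    (4,0)@(9, 1): e=[10,158,16] → X
    (5,0)@(11, 1): e=[2,142,40] → X
    (6,0)@(13, 1): e=[-6,126,64] → .
    (3,1)@(7, 3): e=[46,138,0] → X  [on edge]
    (6,1)@(13, 3): e=[22,90,72] → X
    (7,1)@(15, 3): e=[14,74,96] → X
    (8,1)@(17, 3): e=[6,58,120] → X
    (9,1)@(19, 3): e=[-2,42,144] → .
    (3,2)@(7, 5): e=[74,102,8] → X
    (9,2)@(19, 5): e=[26,6,152] → X
    (10,2)@(21, 5): e=[18,-10,176] → .
    (3,3)@(7, 7): e=[102,66,16] → X
    (2,4)@(5, 9): e=[138,46,0] → X  [on edge]
    (1,7)@(3, 15): e=[230,-46,0] → .  [on edge]
  covered (24 px):
    . . . . X X . . . . . .
    . . . X X X X X X . . .
    . . . X X X X X X X . .
    . . . X X X X X . . . .
    . . X X X . . . . . . .
    . . X . . . . . . . . .
    . . . . . . . . . . . .
    . . . . . . . . . . . .
    . . . . . . . . . . . .
    . . . . . . . . . . . .
T2:
  2·area = 308  (B↔C swapped to make it positive)
  edge (2, 12)→(18, 2): d=(16,-10) top-left  bias=+0
  edge (18, 2)→(20, 20): d=(2,18) right/bottom  bias=-1
  edge (20, 20)→(2, 12): d=(-18,-8) top-left  bias=+0
    (8,1)@(17, 3): e=[6,20,282] → X
    (9,1)@(19, 3): e=[26,-16,298] → .
    (7,2)@(15, 5): e=[18,60,230] → X
    (9,2)@(19, 5): e=[58,-12,262] → .
    (5,3)@(11, 7): e=[10,136,162] → X
    (6,3)@(13, 7): e=[30,100,178] → X
    (9,3)@(19, 7): e=[90,-8,226] → .
    (3,4)@(7, 9): e=[2,212,94] → X
    (4,4)@(9, 9): e=[22,176,110] → X
    (9,4)@(19, 9): e=[122,-4,190] → .
    (2,5)@(5, 11): e=[14,252,42] → X
    (9,5)@(19, 11): e=[154,0,154] → .  [on edge]
  covered (38 px):
    . . . . . . . . . . . .
    . . . . . . . . X . . .
    . . . . . . . X X . . .
    . . . . . X X X X . . .
    . . . X X X X X X . . .
    . . X X X X X X X . . .
    . . X X X X X X X X . .
    . . . . X X X X X X . .
    . . . . . . . X X X . .
    . . . . . . . . . X . .
T3:
  2·area = 352  (B↔C swapped to make it positive)
  edge (12, 2)→(24, 18): d=(12,16) right/bottom  bias=-1
  edge (24, 18)→(2, 18): d=(-22,0) right/bottom  bias=-1
  edge (2, 18)→(12, 2): d=(10,-16) top-left  bias=+0
    (5,2)@(11, 5): e=[52,286,14] → X
    (6,2)@(13, 5): e=[20,286,46] → X
    (7,2)@(15, 5): e=[-12,286,78] → .
    (4,3)@(9, 7): e=[108,242,2] → X
    (7,3)@(15, 7): e=[12,242,98] → X
    (8,3)@(17, 7): e=[-20,242,130] → .
    (4,4)@(9, 9): e=[132,198,22] → X
    (8,4)@(17, 9): e=[4,198,150] → X
    (9,4)@(19, 9): e=[-28,198,182] → .
    (3,5)@(7, 11): e=[188,154,10] → X
    (9,5)@(19, 11): e=[-4,154,202] → .
    (3,6)@(7, 13): e=[212,110,30] → X
  covered (44 px):
    . . . . . . . . . . . .
    . . . . . . . . . . . .
    . . . . . X X . . . . .
    . . . . X X X X . . . .
    . . . . X X X X X . . .
    . . . X X X X X X . . .
    . . . X X X X X X X . .
    . . X X X X X X X X X .
    . X X X X X X X X X X X
    . . . . . . . . . . . .
T4:
  2·area = 132  (B↔C swapped to make it positive)
  edge (10, 20)→(18, 2): d=(8,-18) top-left  bias=+0
  edge (18, 2)→(20, 14): d=(2,12) right/bottom  bias=-1
  edge (20, 14)→(10, 20): d=(-10,6) right/bottom  bias=-1
    (8,2)@(17, 5): e=[6,18,108] → X
    (9,2)@(19, 5): e=[42,-6,96] → .
    (8,3)@(17, 7): e=[22,22,88] → X
    (9,3)@(19, 7): e=[58,-2,76] → .
    (7,4)@(15, 9): e=[2,50,80] → X
    (9,4)@(19, 9): e=[74,2,56] → X
    (10,4)@(21, 9): e=[110,-22,44] → .
    (7,5)@(15, 11): e=[18,54,60] → X
    (10,5)@(21, 11): e=[126,-18,24] → .
    (7,6)@(15, 13): e=[34,58,40] → X
    (10,6)@(21, 13): e=[142,-14,4] → .
    (6,7)@(13, 15): e=[14,86,32] → X
    (7,8)@(15, 17): e=[66,66,0] → .  [on edge]
  covered (16 px):
    . . . . . . . . . . . .
    . . . . . . . . . . . .
    . . . . . . . . X . . .
    . . . . . . . . X . . .
    . . . . . . . X X X . .
    . . . . . . . X X X . .
    . . . . . . . X X X . .
    . . . . . . X X X . . .
    . . . . . . X . . . . .
    . . . . . X . . . . . .

Final: 133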